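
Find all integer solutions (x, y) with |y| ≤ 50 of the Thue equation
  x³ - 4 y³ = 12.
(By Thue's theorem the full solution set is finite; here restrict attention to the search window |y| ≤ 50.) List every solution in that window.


The equation is x³ - 4y³ = 12. For fixed y, x³ = 4·y³ + 12, so a solution requires the RHS to be a perfect cube.
Strategy: iterate y from -50 to 50, compute RHS = 4·y³ + 12, and check whether it is a (positive or negative) perfect cube.
Check small values of y:
  y = 0: RHS = 12 is not a perfect cube.
  y = 1: RHS = 16 is not a perfect cube.
  y = -1: RHS = 8 = (2)³ ⇒ x = 2 works.
  y = 2: RHS = 44 is not a perfect cube.
  y = -2: RHS = -20 is not a perfect cube.
  y = 3: RHS = 120 is not a perfect cube.
  y = -3: RHS = -96 is not a perfect cube.
Continuing, at y = 5: RHS = 512 = (8)³ ⇒ x = 8 works.
Searching the remaining y in |y| ≤ 50 finds no further solutions.
Collected solutions: (2, -1), (8, 5).

Solutions (with |y| ≤ 50): (2, -1), (8, 5).


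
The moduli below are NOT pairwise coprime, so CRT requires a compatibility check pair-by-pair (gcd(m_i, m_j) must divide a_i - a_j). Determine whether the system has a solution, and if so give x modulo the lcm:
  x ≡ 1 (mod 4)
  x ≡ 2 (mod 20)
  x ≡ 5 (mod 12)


Moduli 4, 20, 12 are not pairwise coprime, so CRT works modulo lcm(m_i) when all pairwise compatibility conditions hold.
Pairwise compatibility: gcd(m_i, m_j) must divide a_i - a_j for every pair.
Merge one congruence at a time:
  Start: x ≡ 1 (mod 4).
  Combine with x ≡ 2 (mod 20): gcd(4, 20) = 4, and 2 - 1 = 1 is NOT divisible by 4.
    ⇒ system is inconsistent (no integer solution).

No solution (the system is inconsistent).


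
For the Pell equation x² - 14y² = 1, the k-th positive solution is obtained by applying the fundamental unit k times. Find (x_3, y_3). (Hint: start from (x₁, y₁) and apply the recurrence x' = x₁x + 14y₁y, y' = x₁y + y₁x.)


Step 1: Find the fundamental solution (x₁, y₁) of x² - 14y² = 1.
  Expand √14 as a continued fraction. a₀ = ⌊√14⌋ = 3; iterate m_{k+1} = d_k·a_k − m_k, d_{k+1} = (14 − m_{k+1}²)/d_k, a_{k+1} = ⌊(a₀ + m_{k+1})/d_{k+1}⌋ (starting m₀ = 0, d₀ = 1), with convergents p_k = a_k·p_{k-1} + p_{k-2}, q_k = a_k·q_{k-1} + q_{k-2} (p₋₁ = 1, q₋₁ = 0):
  k = 0: a₀ = 3; p₀/q₀ = 3/1; p₀² − 14·q₀² = 9 − 14 = -5.
  k = 1: m = 3, d = 5, a = ⌊(3 + 3)/5⌋ = 1; p/q = (1·3 + 1)/(1·1 + 0) = 4/1; p² − 14·q² = 16 − 14 = 2.
  k = 2: m = 2, d = 2, a = ⌊(3 + 2)/2⌋ = 2; p/q = (2·4 + 3)/(2·1 + 1) = 11/3; p² − 14·q² = 121 − 126 = -5.
  k = 3: m = 2, d = 5, a = ⌊(3 + 2)/5⌋ = 1; p/q = (1·11 + 4)/(1·3 + 1) = 15/4; p² − 14·q² = 225 − 224 = 1.
  The first convergent with p² − 14·q² = 1 gives the fundamental solution (x₁, y₁) = (15, 4).
Step 2: Apply the recurrence (x_{n+1}, y_{n+1}) = (x₁x_n + 14y₁y_n, x₁y_n + y₁x_n) repeatedly.
  From (x_1, y_1) = (15, 4): x_2 = 15·15 + 14·4·4 = 449; y_2 = 15·4 + 4·15 = 120.
  From (x_2, y_2) = (449, 120): x_3 = 15·449 + 14·4·120 = 13455; y_3 = 15·120 + 4·449 = 3596.
Step 3: Verify x_3² - 14·y_3² = 181037025 - 181037024 = 1 (should be 1). ✓

(x_1, y_1) = (15, 4); (x_3, y_3) = (13455, 3596).


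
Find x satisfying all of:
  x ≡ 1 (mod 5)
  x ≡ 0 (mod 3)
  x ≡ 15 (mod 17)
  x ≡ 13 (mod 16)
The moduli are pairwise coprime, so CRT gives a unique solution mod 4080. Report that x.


Product of moduli M = 5 · 3 · 17 · 16 = 4080.
Merge one congruence at a time:
  Start: x ≡ 1 (mod 5).
  Combine with x ≡ 0 (mod 3); new modulus lcm = 15.
    Write x = 1 + 5·t and substitute into x ≡ 0 (mod 3): 5·t ≡ 0 − 1 = -1 (mod 3).
    Reduce coefficients mod 3: 2·t ≡ 2 (mod 3).
    The inverse of 2 mod 3 is 2 (since 2·2 = 4 = 1·3 + 1), so t ≡ 2·2 = 4 ≡ 1 (mod 3).
    Then x = 1 + 5·1 = 6, valid modulo lcm(5, 3) = 15: x ≡ 6 (mod 15).
  Combine with x ≡ 15 (mod 17); new modulus lcm = 255.
    Write x = 6 + 15·t and substitute into x ≡ 15 (mod 17): 15·t ≡ 15 − 6 = 9 (mod 17).
    The inverse of 15 mod 17 is 8 (since 15·8 = 120 = 7·17 + 1), so t ≡ 8·9 = 72 ≡ 4 (mod 17).
    Then x = 6 + 15·4 = 66, valid modulo lcm(15, 17) = 255: x ≡ 66 (mod 255).
  Combine with x ≡ 13 (mod 16); new modulus lcm = 4080.
    Write x = 66 + 255·t and substitute into x ≡ 13 (mod 16): 255·t ≡ 13 − 66 = -53 (mod 16).
    Reduce coefficients mod 16: 15·t ≡ 11 (mod 16).
    The inverse of 15 mod 16 is 15 (since 15·15 = 225 = 14·16 + 1), so t ≡ 15·11 = 165 ≡ 5 (mod 16).
    Then x = 66 + 255·5 = 1341, valid modulo lcm(255, 16) = 4080: x ≡ 1341 (mod 4080).
Verify against each original: 1341 mod 5 = 1, 1341 mod 3 = 0, 1341 mod 17 = 15, 1341 mod 16 = 13.

x ≡ 1341 (mod 4080).


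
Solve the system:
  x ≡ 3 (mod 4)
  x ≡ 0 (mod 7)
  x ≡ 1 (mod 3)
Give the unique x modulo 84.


Moduli 4, 7, 3 are pairwise coprime; by CRT there is a unique solution modulo M = 4 · 7 · 3 = 84.
Solve pairwise, accumulating the modulus:
  Start with x ≡ 3 (mod 4).
  Combine with x ≡ 0 (mod 7): since gcd(4, 7) = 1, we get a unique residue mod 28.
    Write x = 3 + 4·t and substitute into x ≡ 0 (mod 7): 4·t ≡ 0 − 3 = -3 (mod 7).
    Reduce coefficients mod 7: 4·t ≡ 4 (mod 7).
    The inverse of 4 mod 7 is 2 (since 4·2 = 8 = 1·7 + 1), so t ≡ 2·4 = 8 ≡ 1 (mod 7).
    Then x = 3 + 4·1 = 7, valid modulo lcm(4, 7) = 28: x ≡ 7 (mod 28).
  Combine with x ≡ 1 (mod 3): since gcd(28, 3) = 1, we get a unique residue mod 84.
    Write x = 7 + 28·t and substitute into x ≡ 1 (mod 3): 28·t ≡ 1 − 7 = -6 (mod 3).
    Reduce coefficients mod 3: 1·t ≡ 0 (mod 3).
    So t ≡ 0 (mod 3).
    Then x = 7 + 28·0 = 7, valid modulo lcm(28, 3) = 84: x ≡ 7 (mod 84).
Verify: 7 mod 4 = 3 ✓, 7 mod 7 = 0 ✓, 7 mod 3 = 1 ✓.

x ≡ 7 (mod 84).


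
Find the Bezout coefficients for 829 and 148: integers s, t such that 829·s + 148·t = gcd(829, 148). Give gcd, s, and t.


Euclidean algorithm on (829, 148) — divide until remainder is 0:
  829 = 5 · 148 + 89
  148 = 1 · 89 + 59
  89 = 1 · 59 + 30
  59 = 1 · 30 + 29
  30 = 1 · 29 + 1
  29 = 29 · 1 + 0
gcd(829, 148) = 1.
Track Bezout coefficients alongside the remainders: start with r₀ = 829 = a·1 + b·0 (s = 1, t = 0) and r₁ = 148 = a·0 + b·1 (s = 0, t = 1); each new remainder r_{k+1} = r_{k-1} − q_k·r_k inherits s_{k+1} = s_{k-1} − q_k·s_k, t_{k+1} = t_{k-1} − q_k·t_k, so r_k = a·s_k + b·t_k at every step:
  q = 5: r = 89, s = 1 − 5·0 = 1, t = 0 − 5·1 = -5  (check: 829·1 + 148·(-5) = 89)
  q = 1: r = 59, s = 0 − 1·1 = -1, t = 1 − 1·(-5) = 6  (check: 829·(-1) + 148·6 = 59)
  q = 1: r = 30, s = 1 − 1·(-1) = 2, t = -5 − 1·6 = -11  (check: 829·2 + 148·(-11) = 30)
  q = 1: r = 29, s = -1 − 1·2 = -3, t = 6 − 1·(-11) = 17  (check: 829·(-3) + 148·17 = 29)
  q = 1: r = 1, s = 2 − 1·(-3) = 5, t = -11 − 1·17 = -28  (check: 829·5 + 148·(-28) = 1)
The row with r = 1 (the gcd) gives the Bezout coefficients s = 5, t = -28.
Result: 829 · (5) + 148 · (-28) = 1.

gcd(829, 148) = 1; s = 5, t = -28 (check: 829·5 + 148·(-28) = 1).


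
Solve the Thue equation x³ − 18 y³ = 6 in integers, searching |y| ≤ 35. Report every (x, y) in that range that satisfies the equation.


The equation is x³ - 18y³ = 6. For fixed y, x³ = 18·y³ + 6, so a solution requires the RHS to be a perfect cube.
Strategy: iterate y from -35 to 35, compute RHS = 18·y³ + 6, and check whether it is a (positive or negative) perfect cube.
Check small values of y:
  y = 0: RHS = 6 is not a perfect cube.
  y = 1: RHS = 24 is not a perfect cube.
  y = -1: RHS = -12 is not a perfect cube.
  y = 2: RHS = 150 is not a perfect cube.
  y = -2: RHS = -138 is not a perfect cube.
  y = 3: RHS = 492 is not a perfect cube.
  y = -3: RHS = -480 is not a perfect cube.
Continuing the search up to |y| = 35 finds no solutions either.
No (x, y) in the scanned range satisfies the equation.

No integer solutions with |y| ≤ 35.


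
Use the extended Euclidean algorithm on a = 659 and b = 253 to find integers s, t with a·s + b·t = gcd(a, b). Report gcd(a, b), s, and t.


Euclidean algorithm on (659, 253) — divide until remainder is 0:
  659 = 2 · 253 + 153
  253 = 1 · 153 + 100
  153 = 1 · 100 + 53
  100 = 1 · 53 + 47
  53 = 1 · 47 + 6
  47 = 7 · 6 + 5
  6 = 1 · 5 + 1
  5 = 5 · 1 + 0
gcd(659, 253) = 1.
Track Bezout coefficients alongside the remainders: start with r₀ = 659 = a·1 + b·0 (s = 1, t = 0) and r₁ = 253 = a·0 + b·1 (s = 0, t = 1); each new remainder r_{k+1} = r_{k-1} − q_k·r_k inherits s_{k+1} = s_{k-1} − q_k·s_k, t_{k+1} = t_{k-1} − q_k·t_k, so r_k = a·s_k + b·t_k at every step:
  q = 2: r = 153, s = 1 − 2·0 = 1, t = 0 − 2·1 = -2  (check: 659·1 + 253·(-2) = 153)
  q = 1: r = 100, s = 0 − 1·1 = -1, t = 1 − 1·(-2) = 3  (check: 659·(-1) + 253·3 = 100)
  q = 1: r = 53, s = 1 − 1·(-1) = 2, t = -2 − 1·3 = -5  (check: 659·2 + 253·(-5) = 53)
  q = 1: r = 47, s = -1 − 1·2 = -3, t = 3 − 1·(-5) = 8  (check: 659·(-3) + 253·8 = 47)
  q = 1: r = 6, s = 2 − 1·(-3) = 5, t = -5 − 1·8 = -13  (check: 659·5 + 253·(-13) = 6)
  q = 7: r = 5, s = -3 − 7·5 = -38, t = 8 − 7·(-13) = 99  (check: 659·(-38) + 253·99 = 5)
  q = 1: r = 1, s = 5 − 1·(-38) = 43, t = -13 − 1·99 = -112  (check: 659·43 + 253·(-112) = 1)
The row with r = 1 (the gcd) gives the Bezout coefficients s = 43, t = -112.
Result: 659 · (43) + 253 · (-112) = 1.

gcd(659, 253) = 1; s = 43, t = -112 (check: 659·43 + 253·(-112) = 1).


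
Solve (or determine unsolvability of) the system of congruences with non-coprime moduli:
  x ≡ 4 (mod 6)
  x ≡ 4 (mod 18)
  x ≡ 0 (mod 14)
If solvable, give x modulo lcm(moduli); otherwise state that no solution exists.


Moduli 6, 18, 14 are not pairwise coprime, so CRT works modulo lcm(m_i) when all pairwise compatibility conditions hold.
Pairwise compatibility: gcd(m_i, m_j) must divide a_i - a_j for every pair.
Merge one congruence at a time:
  Start: x ≡ 4 (mod 6).
  Combine with x ≡ 4 (mod 18): gcd(6, 18) = 6; 4 - 4 = 0, which IS divisible by 6, so compatible.
    Write x = 4 + 6·t and substitute into x ≡ 4 (mod 18): 6·t ≡ 4 − 4 = 0 (mod 18).
    Divide the congruence (and modulus) by g = 6: 1·t ≡ 0 (mod 3).
    So t ≡ 0 (mod 3).
    Then x = 4 + 6·0 = 4, valid modulo lcm(6, 18) = 18: x ≡ 4 (mod 18).
  Combine with x ≡ 0 (mod 14): gcd(18, 14) = 2; 0 - 4 = -4, which IS divisible by 2, so compatible.
    Write x = 4 + 18·t and substitute into x ≡ 0 (mod 14): 18·t ≡ 0 − 4 = -4 (mod 14).
    Divide the congruence (and modulus) by g = 2: 9·t ≡ -2 (mod 7).
    Reduce coefficients mod 7: 2·t ≡ 5 (mod 7).
    The inverse of 2 mod 7 is 4 (since 2·4 = 8 = 1·7 + 1), so t ≡ 4·5 = 20 ≡ 6 (mod 7).
    Then x = 4 + 18·6 = 112, valid modulo lcm(18, 14) = 126: x ≡ 112 (mod 126).
Verify: 112 mod 6 = 4, 112 mod 18 = 4, 112 mod 14 = 0.

x ≡ 112 (mod 126).


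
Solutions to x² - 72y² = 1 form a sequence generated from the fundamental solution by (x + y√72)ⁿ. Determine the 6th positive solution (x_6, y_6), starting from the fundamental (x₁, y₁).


Step 1: Find the fundamental solution (x₁, y₁) of x² - 72y² = 1.
  Expand √72 as a continued fraction. a₀ = ⌊√72⌋ = 8; iterate m_{k+1} = d_k·a_k − m_k, d_{k+1} = (72 − m_{k+1}²)/d_k, a_{k+1} = ⌊(a₀ + m_{k+1})/d_{k+1}⌋ (starting m₀ = 0, d₀ = 1), with convergents p_k = a_k·p_{k-1} + p_{k-2}, q_k = a_k·q_{k-1} + q_{k-2} (p₋₁ = 1, q₋₁ = 0):
  k = 0: a₀ = 8; p₀/q₀ = 8/1; p₀² − 72·q₀² = 64 − 72 = -8.
  k = 1: m = 8, d = 8, a = ⌊(8 + 8)/8⌋ = 2; p/q = (2·8 + 1)/(2·1 + 0) = 17/2; p² − 72·q² = 289 − 288 = 1.
  The first convergent with p² − 72·q² = 1 gives the fundamental solution (x₁, y₁) = (17, 2).
Step 2: Apply the recurrence (x_{n+1}, y_{n+1}) = (x₁x_n + 72y₁y_n, x₁y_n + y₁x_n) repeatedly.
  From (x_1, y_1) = (17, 2): x_2 = 17·17 + 72·2·2 = 577; y_2 = 17·2 + 2·17 = 68.
  From (x_2, y_2) = (577, 68): x_3 = 17·577 + 72·2·68 = 19601; y_3 = 17·68 + 2·577 = 2310.
  From (x_3, y_3) = (19601, 2310): x_4 = 17·19601 + 72·2·2310 = 665857; y_4 = 17·2310 + 2·19601 = 78472.
  From (x_4, y_4) = (665857, 78472): x_5 = 17·665857 + 72·2·78472 = 22619537; y_5 = 17·78472 + 2·665857 = 2665738.
  From (x_5, y_5) = (22619537, 2665738): x_6 = 17·22619537 + 72·2·2665738 = 768398401; y_6 = 17·2665738 + 2·22619537 = 90556620.
Step 3: Verify x_6² - 72·y_6² = 590436102659356801 - 590436102659356800 = 1 (should be 1). ✓

(x_1, y_1) = (17, 2); (x_6, y_6) = (768398401, 90556620).


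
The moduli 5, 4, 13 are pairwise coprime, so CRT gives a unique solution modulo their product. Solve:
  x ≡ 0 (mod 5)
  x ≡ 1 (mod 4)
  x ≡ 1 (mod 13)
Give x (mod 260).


Moduli 5, 4, 13 are pairwise coprime; by CRT there is a unique solution modulo M = 5 · 4 · 13 = 260.
Solve pairwise, accumulating the modulus:
  Start with x ≡ 0 (mod 5).
  Combine with x ≡ 1 (mod 4): since gcd(5, 4) = 1, we get a unique residue mod 20.
    Write x = 0 + 5·t and substitute into x ≡ 1 (mod 4): 5·t ≡ 1 − 0 = 1 (mod 4).
    Reduce coefficients mod 4: 1·t ≡ 1 (mod 4).
    So t ≡ 1 (mod 4).
    Then x = 0 + 5·1 = 5, valid modulo lcm(5, 4) = 20: x ≡ 5 (mod 20).
  Combine with x ≡ 1 (mod 13): since gcd(20, 13) = 1, we get a unique residue mod 260.
    Write x = 5 + 20·t and substitute into x ≡ 1 (mod 13): 20·t ≡ 1 − 5 = -4 (mod 13).
    Reduce coefficients mod 13: 7·t ≡ 9 (mod 13).
    The inverse of 7 mod 13 is 2 (since 7·2 = 14 = 1·13 + 1), so t ≡ 2·9 = 18 ≡ 5 (mod 13).
    Then x = 5 + 20·5 = 105, valid modulo lcm(20, 13) = 260: x ≡ 105 (mod 260).
Verify: 105 mod 5 = 0 ✓, 105 mod 4 = 1 ✓, 105 mod 13 = 1 ✓.

x ≡ 105 (mod 260).


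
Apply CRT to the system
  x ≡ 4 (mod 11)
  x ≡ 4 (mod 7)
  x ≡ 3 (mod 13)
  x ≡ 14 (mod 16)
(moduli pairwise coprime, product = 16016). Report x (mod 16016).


Product of moduli M = 11 · 7 · 13 · 16 = 16016.
Merge one congruence at a time:
  Start: x ≡ 4 (mod 11).
  Combine with x ≡ 4 (mod 7); new modulus lcm = 77.
    Write x = 4 + 11·t and substitute into x ≡ 4 (mod 7): 11·t ≡ 4 − 4 = 0 (mod 7).
    Reduce coefficients mod 7: 4·t ≡ 0 (mod 7).
    The inverse of 4 mod 7 is 2 (since 4·2 = 8 = 1·7 + 1), so t ≡ 2·0 = 0 ≡ 0 (mod 7).
    Then x = 4 + 11·0 = 4, valid modulo lcm(11, 7) = 77: x ≡ 4 (mod 77).
  Combine with x ≡ 3 (mod 13); new modulus lcm = 1001.
    Write x = 4 + 77·t and substitute into x ≡ 3 (mod 13): 77·t ≡ 3 − 4 = -1 (mod 13).
    Reduce coefficients mod 13: 12·t ≡ 12 (mod 13).
    The inverse of 12 mod 13 is 12 (since 12·12 = 144 = 11·13 + 1), so t ≡ 12·12 = 144 ≡ 1 (mod 13).
    Then x = 4 + 77·1 = 81, valid modulo lcm(77, 13) = 1001: x ≡ 81 (mod 1001).
  Combine with x ≡ 14 (mod 16); new modulus lcm = 16016.
    Write x = 81 + 1001·t and substitute into x ≡ 14 (mod 16): 1001·t ≡ 14 − 81 = -67 (mod 16).
    Reduce coefficients mod 16: 9·t ≡ 13 (mod 16).
    The inverse of 9 mod 16 is 9 (since 9·9 = 81 = 5·16 + 1), so t ≡ 9·13 = 117 ≡ 5 (mod 16).
    Then x = 81 + 1001·5 = 5086, valid modulo lcm(1001, 16) = 16016: x ≡ 5086 (mod 16016).
Verify against each original: 5086 mod 11 = 4, 5086 mod 7 = 4, 5086 mod 13 = 3, 5086 mod 16 = 14.

x ≡ 5086 (mod 16016).


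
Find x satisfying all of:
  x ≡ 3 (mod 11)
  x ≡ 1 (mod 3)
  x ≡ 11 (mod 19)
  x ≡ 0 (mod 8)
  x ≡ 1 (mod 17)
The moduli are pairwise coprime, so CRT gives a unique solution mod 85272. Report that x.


Product of moduli M = 11 · 3 · 19 · 8 · 17 = 85272.
Merge one congruence at a time:
  Start: x ≡ 3 (mod 11).
  Combine with x ≡ 1 (mod 3); new modulus lcm = 33.
    Write x = 3 + 11·t and substitute into x ≡ 1 (mod 3): 11·t ≡ 1 − 3 = -2 (mod 3).
    Reduce coefficients mod 3: 2·t ≡ 1 (mod 3).
    The inverse of 2 mod 3 is 2 (since 2·2 = 4 = 1·3 + 1), so t ≡ 2·1 = 2 ≡ 2 (mod 3).
    Then x = 3 + 11·2 = 25, valid modulo lcm(11, 3) = 33: x ≡ 25 (mod 33).
  Combine with x ≡ 11 (mod 19); new modulus lcm = 627.
    Write x = 25 + 33·t and substitute into x ≡ 11 (mod 19): 33·t ≡ 11 − 25 = -14 (mod 19).
    Reduce coefficients mod 19: 14·t ≡ 5 (mod 19).
    The inverse of 14 mod 19 is 15 (since 14·15 = 210 = 11·19 + 1), so t ≡ 15·5 = 75 ≡ 18 (mod 19).
    Then x = 25 + 33·18 = 619, valid modulo lcm(33, 19) = 627: x ≡ 619 (mod 627).
  Combine with x ≡ 0 (mod 8); new modulus lcm = 5016.
    Write x = 619 + 627·t and substitute into x ≡ 0 (mod 8): 627·t ≡ 0 − 619 = -619 (mod 8).
    Reduce coefficients mod 8: 3·t ≡ 5 (mod 8).
    The inverse of 3 mod 8 is 3 (since 3·3 = 9 = 1·8 + 1), so t ≡ 3·5 = 15 ≡ 7 (mod 8).
    Then x = 619 + 627·7 = 5008, valid modulo lcm(627, 8) = 5016: x ≡ 5008 (mod 5016).
  Combine with x ≡ 1 (mod 17); new modulus lcm = 85272.
    Write x = 5008 + 5016·t and substitute into x ≡ 1 (mod 17): 5016·t ≡ 1 − 5008 = -5007 (mod 17).
    Reduce coefficients mod 17: 1·t ≡ 8 (mod 17).
    So t ≡ 8 (mod 17).
    Then x = 5008 + 5016·8 = 45136, valid modulo lcm(5016, 17) = 85272: x ≡ 45136 (mod 85272).
Verify against each original: 45136 mod 11 = 3, 45136 mod 3 = 1, 45136 mod 19 = 11, 45136 mod 8 = 0, 45136 mod 17 = 1.

x ≡ 45136 (mod 85272).


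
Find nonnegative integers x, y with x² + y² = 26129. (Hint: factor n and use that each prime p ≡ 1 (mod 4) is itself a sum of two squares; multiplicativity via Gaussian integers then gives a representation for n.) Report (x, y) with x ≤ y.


Step 1: Factor n = 26129 = 17 · 29 · 53.
Step 2: Check the mod-4 condition on each prime factor: 17 ≡ 1 (mod 4), exponent 1; 29 ≡ 1 (mod 4), exponent 1; 53 ≡ 1 (mod 4), exponent 1.
All primes ≡ 3 (mod 4) appear to even exponent (or don't appear), so by the two-squares theorem n IS expressible as a sum of two squares.
Step 3: Build a representation. Here n = 17 · 29 · 53 is a product of primes ≡ 1 (mod 4). Each prime p ≡ 1 (mod 4) is itself a sum of two squares; find a² by testing p − a² for a perfect square:
  17: 17 − 1² = 16 = 4² ⇒ 17 = 1² + 4².
  29: 29 − 1² = 28, 29 − 2² = 25 = 5² ⇒ 29 = 2² + 5².
  53: 53 − 1² = 52, 53 − 2² = 49 = 7² ⇒ 53 = 2² + 7².
  Combine using the Brahmagupta–Fibonacci identity (a² + b²)(c² + d²) = (ac − bd)² + (ad + bc)² = (ac + bd)² + (ad − bc)²:
  17 · 29 = 493: from (1² + 4²)(2² + 5²), take (1·2 − 4·5, 1·5 + 4·2) = (2 − 20, 5 + 8) = (-18, 13); dropping signs (only squares matter) gives (18, 13); check 18² + 13² = 324 + 169 = 493 ✓.
  493 · 53 = 26129: from (18² + 13²)(2² + 7²), take (18·2 − 13·7, 18·7 + 13·2) = (36 − 91, 126 + 26) = (-55, 152); dropping signs (only squares matter) gives (55, 152); check 55² + 152² = 3025 + 23104 = 26129 ✓.
Step 4: Order so x ≤ y and verify: 55² + 152² = 3025 + 23104 = 26129 = n. ✓

n = 26129 = 55² + 152² (one valid representation with x ≤ y).


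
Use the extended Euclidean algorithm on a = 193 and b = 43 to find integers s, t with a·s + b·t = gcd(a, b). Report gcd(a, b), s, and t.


Euclidean algorithm on (193, 43) — divide until remainder is 0:
  193 = 4 · 43 + 21
  43 = 2 · 21 + 1
  21 = 21 · 1 + 0
gcd(193, 43) = 1.
Track Bezout coefficients alongside the remainders: start with r₀ = 193 = a·1 + b·0 (s = 1, t = 0) and r₁ = 43 = a·0 + b·1 (s = 0, t = 1); each new remainder r_{k+1} = r_{k-1} − q_k·r_k inherits s_{k+1} = s_{k-1} − q_k·s_k, t_{k+1} = t_{k-1} − q_k·t_k, so r_k = a·s_k + b·t_k at every step:
  q = 4: r = 21, s = 1 − 4·0 = 1, t = 0 − 4·1 = -4  (check: 193·1 + 43·(-4) = 21)
  q = 2: r = 1, s = 0 − 2·1 = -2, t = 1 − 2·(-4) = 9  (check: 193·(-2) + 43·9 = 1)
The row with r = 1 (the gcd) gives the Bezout coefficients s = -2, t = 9.
Result: 193 · (-2) + 43 · (9) = 1.

gcd(193, 43) = 1; s = -2, t = 9 (check: 193·(-2) + 43·9 = 1).


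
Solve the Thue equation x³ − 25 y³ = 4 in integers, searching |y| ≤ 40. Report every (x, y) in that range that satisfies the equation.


The equation is x³ - 25y³ = 4. For fixed y, x³ = 25·y³ + 4, so a solution requires the RHS to be a perfect cube.
Strategy: iterate y from -40 to 40, compute RHS = 25·y³ + 4, and check whether it is a (positive or negative) perfect cube.
Check small values of y:
  y = 0: RHS = 4 is not a perfect cube.
  y = 1: RHS = 29 is not a perfect cube.
  y = -1: RHS = -21 is not a perfect cube.
  y = 2: RHS = 204 is not a perfect cube.
  y = -2: RHS = -196 is not a perfect cube.
  y = 3: RHS = 679 is not a perfect cube.
  y = -3: RHS = -671 is not a perfect cube.
Continuing the search up to |y| = 40 finds no solutions either.
No (x, y) in the scanned range satisfies the equation.

No integer solutions with |y| ≤ 40.


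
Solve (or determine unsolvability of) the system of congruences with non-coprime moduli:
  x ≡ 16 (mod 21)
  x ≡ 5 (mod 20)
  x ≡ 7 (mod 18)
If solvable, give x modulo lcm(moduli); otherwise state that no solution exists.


Moduli 21, 20, 18 are not pairwise coprime, so CRT works modulo lcm(m_i) when all pairwise compatibility conditions hold.
Pairwise compatibility: gcd(m_i, m_j) must divide a_i - a_j for every pair.
Merge one congruence at a time:
  Start: x ≡ 16 (mod 21).
  Combine with x ≡ 5 (mod 20): gcd(21, 20) = 1; 5 - 16 = -11, which IS divisible by 1, so compatible.
    Write x = 16 + 21·t and substitute into x ≡ 5 (mod 20): 21·t ≡ 5 − 16 = -11 (mod 20).
    Reduce coefficients mod 20: 1·t ≡ 9 (mod 20).
    So t ≡ 9 (mod 20).
    Then x = 16 + 21·9 = 205, valid modulo lcm(21, 20) = 420: x ≡ 205 (mod 420).
  Combine with x ≡ 7 (mod 18): gcd(420, 18) = 6; 7 - 205 = -198, which IS divisible by 6, so compatible.
    Write x = 205 + 420·t and substitute into x ≡ 7 (mod 18): 420·t ≡ 7 − 205 = -198 (mod 18).
    Divide the congruence (and modulus) by g = 6: 70·t ≡ -33 (mod 3).
    Reduce coefficients mod 3: 1·t ≡ 0 (mod 3).
    So t ≡ 0 (mod 3).
    Then x = 205 + 420·0 = 205, valid modulo lcm(420, 18) = 1260: x ≡ 205 (mod 1260).
Verify: 205 mod 21 = 16, 205 mod 20 = 5, 205 mod 18 = 7.

x ≡ 205 (mod 1260).


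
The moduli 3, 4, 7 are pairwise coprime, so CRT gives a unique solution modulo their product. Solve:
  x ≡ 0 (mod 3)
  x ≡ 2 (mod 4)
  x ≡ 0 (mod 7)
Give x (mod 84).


Moduli 3, 4, 7 are pairwise coprime; by CRT there is a unique solution modulo M = 3 · 4 · 7 = 84.
Solve pairwise, accumulating the modulus:
  Start with x ≡ 0 (mod 3).
  Combine with x ≡ 2 (mod 4): since gcd(3, 4) = 1, we get a unique residue mod 12.
    Write x = 0 + 3·t and substitute into x ≡ 2 (mod 4): 3·t ≡ 2 − 0 = 2 (mod 4).
    The inverse of 3 mod 4 is 3 (since 3·3 = 9 = 2·4 + 1), so t ≡ 3·2 = 6 ≡ 2 (mod 4).
    Then x = 0 + 3·2 = 6, valid modulo lcm(3, 4) = 12: x ≡ 6 (mod 12).
  Combine with x ≡ 0 (mod 7): since gcd(12, 7) = 1, we get a unique residue mod 84.
    Write x = 6 + 12·t and substitute into x ≡ 0 (mod 7): 12·t ≡ 0 − 6 = -6 (mod 7).
    Reduce coefficients mod 7: 5·t ≡ 1 (mod 7).
    The inverse of 5 mod 7 is 3 (since 5·3 = 15 = 2·7 + 1), so t ≡ 3·1 = 3 ≡ 3 (mod 7).
    Then x = 6 + 12·3 = 42, valid modulo lcm(12, 7) = 84: x ≡ 42 (mod 84).
Verify: 42 mod 3 = 0 ✓, 42 mod 4 = 2 ✓, 42 mod 7 = 0 ✓.

x ≡ 42 (mod 84).


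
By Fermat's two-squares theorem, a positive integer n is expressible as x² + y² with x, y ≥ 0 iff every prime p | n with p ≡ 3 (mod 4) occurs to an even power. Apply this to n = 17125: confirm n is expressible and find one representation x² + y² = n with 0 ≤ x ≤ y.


Step 1: Factor n = 17125 = 5^3 · 137.
Step 2: Check the mod-4 condition on each prime factor: 5 ≡ 1 (mod 4), exponent 3; 137 ≡ 1 (mod 4), exponent 1.
All primes ≡ 3 (mod 4) appear to even exponent (or don't appear), so by the two-squares theorem n IS expressible as a sum of two squares.
Step 3: Build a representation. Group n = k² · m with k = 5 and m = 5 · 137 = 685 (a product of primes ≡ 1 (mod 4)); a representation of m scales to one of n via (k·x)² + (k·y)² = k²(x² + y²). Each prime p ≡ 1 (mod 4) is itself a sum of two squares; find a² by testing p − a² for a perfect square:
  5: 5 − 1² = 4 = 2² ⇒ 5 = 1² + 2².
  137: 137 − 1² = 136, 137 − 2² = 133, 137 − 3² = 128, 137 − 4² = 121 = 11² ⇒ 137 = 4² + 11².
  Combine using the Brahmagupta–Fibonacci identity (a² + b²)(c² + d²) = (ac − bd)² + (ad + bc)² = (ac + bd)² + (ad − bc)²:
  5 · 137 = 685: from (1² + 2²)(4² + 11²), take (1·4 − 2·11, 1·11 + 2·4) = (4 − 22, 11 + 8) = (-18, 19); dropping signs (only squares matter) gives (18, 19); check 18² + 19² = 324 + 361 = 685 ✓.
  Scale by k = 5: (5·18, 5·19) = (90, 95).
Step 4: Order so x ≤ y and verify: 90² + 95² = 8100 + 9025 = 17125 = n. ✓

n = 17125 = 90² + 95² (one valid representation with x ≤ y).


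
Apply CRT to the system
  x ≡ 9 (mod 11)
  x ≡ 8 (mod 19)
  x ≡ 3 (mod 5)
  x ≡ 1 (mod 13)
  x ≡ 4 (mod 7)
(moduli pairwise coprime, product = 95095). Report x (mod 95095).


Product of moduli M = 11 · 19 · 5 · 13 · 7 = 95095.
Merge one congruence at a time:
  Start: x ≡ 9 (mod 11).
  Combine with x ≡ 8 (mod 19); new modulus lcm = 209.
    Write x = 9 + 11·t and substitute into x ≡ 8 (mod 19): 11·t ≡ 8 − 9 = -1 (mod 19).
    Reduce coefficients mod 19: 11·t ≡ 18 (mod 19).
    The inverse of 11 mod 19 is 7 (since 11·7 = 77 = 4·19 + 1), so t ≡ 7·18 = 126 ≡ 12 (mod 19).
    Then x = 9 + 11·12 = 141, valid modulo lcm(11, 19) = 209: x ≡ 141 (mod 209).
  Combine with x ≡ 3 (mod 5); new modulus lcm = 1045.
    Write x = 141 + 209·t and substitute into x ≡ 3 (mod 5): 209·t ≡ 3 − 141 = -138 (mod 5).
    Reduce coefficients mod 5: 4·t ≡ 2 (mod 5).
    The inverse of 4 mod 5 is 4 (since 4·4 = 16 = 3·5 + 1), so t ≡ 4·2 = 8 ≡ 3 (mod 5).
    Then x = 141 + 209·3 = 768, valid modulo lcm(209, 5) = 1045: x ≡ 768 (mod 1045).
  Combine with x ≡ 1 (mod 13); new modulus lcm = 13585.
    Write x = 768 + 1045·t and substitute into x ≡ 1 (mod 13): 1045·t ≡ 1 − 768 = -767 (mod 13).
    Reduce coefficients mod 13: 5·t ≡ 0 (mod 13).
    The inverse of 5 mod 13 is 8 (since 5·8 = 40 = 3·13 + 1), so t ≡ 8·0 = 0 ≡ 0 (mod 13).
    Then x = 768 + 1045·0 = 768, valid modulo lcm(1045, 13) = 13585: x ≡ 768 (mod 13585).
  Combine with x ≡ 4 (mod 7); new modulus lcm = 95095.
    Write x = 768 + 13585·t and substitute into x ≡ 4 (mod 7): 13585·t ≡ 4 − 768 = -764 (mod 7).
    Reduce coefficients mod 7: 5·t ≡ 6 (mod 7).
    The inverse of 5 mod 7 is 3 (since 5·3 = 15 = 2·7 + 1), so t ≡ 3·6 = 18 ≡ 4 (mod 7).
    Then x = 768 + 13585·4 = 55108, valid modulo lcm(13585, 7) = 95095: x ≡ 55108 (mod 95095).
Verify against each original: 55108 mod 11 = 9, 55108 mod 19 = 8, 55108 mod 5 = 3, 55108 mod 13 = 1, 55108 mod 7 = 4.

x ≡ 55108 (mod 95095).


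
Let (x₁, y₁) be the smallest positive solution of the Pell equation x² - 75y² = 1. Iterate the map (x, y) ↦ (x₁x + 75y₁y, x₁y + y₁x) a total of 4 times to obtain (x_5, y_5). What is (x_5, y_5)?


Step 1: Find the fundamental solution (x₁, y₁) of x² - 75y² = 1.
  Expand √75 as a continued fraction. a₀ = ⌊√75⌋ = 8; iterate m_{k+1} = d_k·a_k − m_k, d_{k+1} = (75 − m_{k+1}²)/d_k, a_{k+1} = ⌊(a₀ + m_{k+1})/d_{k+1}⌋ (starting m₀ = 0, d₀ = 1), with convergents p_k = a_k·p_{k-1} + p_{k-2}, q_k = a_k·q_{k-1} + q_{k-2} (p₋₁ = 1, q₋₁ = 0):
  k = 0: a₀ = 8; p₀/q₀ = 8/1; p₀² − 75·q₀² = 64 − 75 = -11.
  k = 1: m = 8, d = 11, a = ⌊(8 + 8)/11⌋ = 1; p/q = (1·8 + 1)/(1·1 + 0) = 9/1; p² − 75·q² = 81 − 75 = 6.
  k = 2: m = 3, d = 6, a = ⌊(8 + 3)/6⌋ = 1; p/q = (1·9 + 8)/(1·1 + 1) = 17/2; p² − 75·q² = 289 − 300 = -11.
  k = 3: m = 3, d = 11, a = ⌊(8 + 3)/11⌋ = 1; p/q = (1·17 + 9)/(1·2 + 1) = 26/3; p² − 75·q² = 676 − 675 = 1.
  The first convergent with p² − 75·q² = 1 gives the fundamental solution (x₁, y₁) = (26, 3).
Step 2: Apply the recurrence (x_{n+1}, y_{n+1}) = (x₁x_n + 75y₁y_n, x₁y_n + y₁x_n) repeatedly.
  From (x_1, y_1) = (26, 3): x_2 = 26·26 + 75·3·3 = 1351; y_2 = 26·3 + 3·26 = 156.
  From (x_2, y_2) = (1351, 156): x_3 = 26·1351 + 75·3·156 = 70226; y_3 = 26·156 + 3·1351 = 8109.
  From (x_3, y_3) = (70226, 8109): x_4 = 26·70226 + 75·3·8109 = 3650401; y_4 = 26·8109 + 3·70226 = 421512.
  From (x_4, y_4) = (3650401, 421512): x_5 = 26·3650401 + 75·3·421512 = 189750626; y_5 = 26·421512 + 3·3650401 = 21910515.
Step 3: Verify x_5² - 75·y_5² = 36005300067391876 - 36005300067391875 = 1 (should be 1). ✓

(x_1, y_1) = (26, 3); (x_5, y_5) = (189750626, 21910515).


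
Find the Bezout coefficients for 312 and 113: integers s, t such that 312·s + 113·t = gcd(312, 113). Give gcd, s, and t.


Euclidean algorithm on (312, 113) — divide until remainder is 0:
  312 = 2 · 113 + 86
  113 = 1 · 86 + 27
  86 = 3 · 27 + 5
  27 = 5 · 5 + 2
  5 = 2 · 2 + 1
  2 = 2 · 1 + 0
gcd(312, 113) = 1.
Track Bezout coefficients alongside the remainders: start with r₀ = 312 = a·1 + b·0 (s = 1, t = 0) and r₁ = 113 = a·0 + b·1 (s = 0, t = 1); each new remainder r_{k+1} = r_{k-1} − q_k·r_k inherits s_{k+1} = s_{k-1} − q_k·s_k, t_{k+1} = t_{k-1} − q_k·t_k, so r_k = a·s_k + b·t_k at every step:
  q = 2: r = 86, s = 1 − 2·0 = 1, t = 0 − 2·1 = -2  (check: 312·1 + 113·(-2) = 86)
  q = 1: r = 27, s = 0 − 1·1 = -1, t = 1 − 1·(-2) = 3  (check: 312·(-1) + 113·3 = 27)
  q = 3: r = 5, s = 1 − 3·(-1) = 4, t = -2 − 3·3 = -11  (check: 312·4 + 113·(-11) = 5)
  q = 5: r = 2, s = -1 − 5·4 = -21, t = 3 − 5·(-11) = 58  (check: 312·(-21) + 113·58 = 2)
  q = 2: r = 1, s = 4 − 2·(-21) = 46, t = -11 − 2·58 = -127  (check: 312·46 + 113·(-127) = 1)
The row with r = 1 (the gcd) gives the Bezout coefficients s = 46, t = -127.
Result: 312 · (46) + 113 · (-127) = 1.

gcd(312, 113) = 1; s = 46, t = -127 (check: 312·46 + 113·(-127) = 1).


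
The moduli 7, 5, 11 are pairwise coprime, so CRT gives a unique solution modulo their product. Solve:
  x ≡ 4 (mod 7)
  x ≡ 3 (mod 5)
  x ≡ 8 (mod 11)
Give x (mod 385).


Moduli 7, 5, 11 are pairwise coprime; by CRT there is a unique solution modulo M = 7 · 5 · 11 = 385.
Solve pairwise, accumulating the modulus:
  Start with x ≡ 4 (mod 7).
  Combine with x ≡ 3 (mod 5): since gcd(7, 5) = 1, we get a unique residue mod 35.
    Write x = 4 + 7·t and substitute into x ≡ 3 (mod 5): 7·t ≡ 3 − 4 = -1 (mod 5).
    Reduce coefficients mod 5: 2·t ≡ 4 (mod 5).
    The inverse of 2 mod 5 is 3 (since 2·3 = 6 = 1·5 + 1), so t ≡ 3·4 = 12 ≡ 2 (mod 5).
    Then x = 4 + 7·2 = 18, valid modulo lcm(7, 5) = 35: x ≡ 18 (mod 35).
  Combine with x ≡ 8 (mod 11): since gcd(35, 11) = 1, we get a unique residue mod 385.
    Write x = 18 + 35·t and substitute into x ≡ 8 (mod 11): 35·t ≡ 8 − 18 = -10 (mod 11).
    Reduce coefficients mod 11: 2·t ≡ 1 (mod 11).
    The inverse of 2 mod 11 is 6 (since 2·6 = 12 = 1·11 + 1), so t ≡ 6·1 = 6 ≡ 6 (mod 11).
    Then x = 18 + 35·6 = 228, valid modulo lcm(35, 11) = 385: x ≡ 228 (mod 385).
Verify: 228 mod 7 = 4 ✓, 228 mod 5 = 3 ✓, 228 mod 11 = 8 ✓.

x ≡ 228 (mod 385).


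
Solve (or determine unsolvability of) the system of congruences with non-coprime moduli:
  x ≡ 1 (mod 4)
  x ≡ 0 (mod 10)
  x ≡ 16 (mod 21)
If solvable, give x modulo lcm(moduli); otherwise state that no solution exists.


Moduli 4, 10, 21 are not pairwise coprime, so CRT works modulo lcm(m_i) when all pairwise compatibility conditions hold.
Pairwise compatibility: gcd(m_i, m_j) must divide a_i - a_j for every pair.
Merge one congruence at a time:
  Start: x ≡ 1 (mod 4).
  Combine with x ≡ 0 (mod 10): gcd(4, 10) = 2, and 0 - 1 = -1 is NOT divisible by 2.
    ⇒ system is inconsistent (no integer solution).

No solution (the system is inconsistent).


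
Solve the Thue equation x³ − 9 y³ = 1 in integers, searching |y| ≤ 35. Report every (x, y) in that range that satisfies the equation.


The equation is x³ - 9y³ = 1. For fixed y, x³ = 9·y³ + 1, so a solution requires the RHS to be a perfect cube.
Strategy: iterate y from -35 to 35, compute RHS = 9·y³ + 1, and check whether it is a (positive or negative) perfect cube.
Check small values of y:
  y = 0: RHS = 1 = (1)³ ⇒ x = 1 works.
  y = 1: RHS = 10 is not a perfect cube.
  y = -1: RHS = -8 = (-2)³ ⇒ x = -2 works.
  y = 2: RHS = 73 is not a perfect cube.
  y = -2: RHS = -71 is not a perfect cube.
  y = 3: RHS = 244 is not a perfect cube.
  y = -3: RHS = -242 is not a perfect cube.
Continuing the search up to |y| = 35 finds no further solutions beyond those listed.
Collected solutions: (1, 0), (-2, -1).

Solutions (with |y| ≤ 35): (1, 0), (-2, -1).


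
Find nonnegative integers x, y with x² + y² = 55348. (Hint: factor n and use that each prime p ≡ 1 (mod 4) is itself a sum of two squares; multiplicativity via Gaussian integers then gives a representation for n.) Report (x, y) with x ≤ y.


Step 1: Factor n = 55348 = 2^2 · 101 · 137.
Step 2: Check the mod-4 condition on each prime factor: 2 = 2 (special); 101 ≡ 1 (mod 4), exponent 1; 137 ≡ 1 (mod 4), exponent 1.
All primes ≡ 3 (mod 4) appear to even exponent (or don't appear), so by the two-squares theorem n IS expressible as a sum of two squares.
Step 3: Build a representation. Group n = k² · m with k = 2 and m = 101 · 137 = 13837 (a product of primes ≡ 1 (mod 4)); a representation of m scales to one of n via (k·x)² + (k·y)² = k²(x² + y²). Each prime p ≡ 1 (mod 4) is itself a sum of two squares; find a² by testing p − a² for a perfect square:
  101: 101 − 1² = 100 = 10² ⇒ 101 = 1² + 10².
  137: 137 − 1² = 136, 137 − 2² = 133, 137 − 3² = 128, 137 − 4² = 121 = 11² ⇒ 137 = 4² + 11².
  Combine using the Brahmagupta–Fibonacci identity (a² + b²)(c² + d²) = (ac − bd)² + (ad + bc)² = (ac + bd)² + (ad − bc)²:
  101 · 137 = 13837: from (1² + 10²)(4² + 11²), take (1·4 − 10·11, 1·11 + 10·4) = (4 − 110, 11 + 40) = (-106, 51); dropping signs (only squares matter) gives (106, 51); check 106² + 51² = 11236 + 2601 = 13837 ✓.
  Scale by k = 2: (2·106, 2·51) = (212, 102).
Step 4: Order so x ≤ y and verify: 102² + 212² = 10404 + 44944 = 55348 = n. ✓

n = 55348 = 102² + 212² (one valid representation with x ≤ y).


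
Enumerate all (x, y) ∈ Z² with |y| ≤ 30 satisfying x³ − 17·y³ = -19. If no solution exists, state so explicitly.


The equation is x³ - 17y³ = -19. For fixed y, x³ = 17·y³ − 19, so a solution requires the RHS to be a perfect cube.
Strategy: iterate y from -30 to 30, compute RHS = 17·y³ − 19, and check whether it is a (positive or negative) perfect cube.
Check small values of y:
  y = 0: RHS = -19 is not a perfect cube.
  y = 1: RHS = -2 is not a perfect cube.
  y = -1: RHS = -36 is not a perfect cube.
  y = 2: RHS = 117 is not a perfect cube.
  y = -2: RHS = -155 is not a perfect cube.
  y = 3: RHS = 440 is not a perfect cube.
  y = -3: RHS = -478 is not a perfect cube.
Continuing the search up to |y| = 30 finds no solutions either.
No (x, y) in the scanned range satisfies the equation.

No integer solutions with |y| ≤ 30.


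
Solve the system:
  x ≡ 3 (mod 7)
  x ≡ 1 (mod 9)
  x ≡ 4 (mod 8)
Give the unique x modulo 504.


Moduli 7, 9, 8 are pairwise coprime; by CRT there is a unique solution modulo M = 7 · 9 · 8 = 504.
Solve pairwise, accumulating the modulus:
  Start with x ≡ 3 (mod 7).
  Combine with x ≡ 1 (mod 9): since gcd(7, 9) = 1, we get a unique residue mod 63.
    Write x = 3 + 7·t and substitute into x ≡ 1 (mod 9): 7·t ≡ 1 − 3 = -2 (mod 9).
    Reduce coefficients mod 9: 7·t ≡ 7 (mod 9).
    The inverse of 7 mod 9 is 4 (since 7·4 = 28 = 3·9 + 1), so t ≡ 4·7 = 28 ≡ 1 (mod 9).
    Then x = 3 + 7·1 = 10, valid modulo lcm(7, 9) = 63: x ≡ 10 (mod 63).
  Combine with x ≡ 4 (mod 8): since gcd(63, 8) = 1, we get a unique residue mod 504.
    Write x = 10 + 63·t and substitute into x ≡ 4 (mod 8): 63·t ≡ 4 − 10 = -6 (mod 8).
    Reduce coefficients mod 8: 7·t ≡ 2 (mod 8).
    The inverse of 7 mod 8 is 7 (since 7·7 = 49 = 6·8 + 1), so t ≡ 7·2 = 14 ≡ 6 (mod 8).
    Then x = 10 + 63·6 = 388, valid modulo lcm(63, 8) = 504: x ≡ 388 (mod 504).
Verify: 388 mod 7 = 3 ✓, 388 mod 9 = 1 ✓, 388 mod 8 = 4 ✓.

x ≡ 388 (mod 504).


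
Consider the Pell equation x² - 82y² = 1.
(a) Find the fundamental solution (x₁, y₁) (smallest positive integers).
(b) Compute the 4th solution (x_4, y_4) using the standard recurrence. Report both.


Step 1: Find the fundamental solution (x₁, y₁) of x² - 82y² = 1.
  Expand √82 as a continued fraction. a₀ = ⌊√82⌋ = 9; iterate m_{k+1} = d_k·a_k − m_k, d_{k+1} = (82 − m_{k+1}²)/d_k, a_{k+1} = ⌊(a₀ + m_{k+1})/d_{k+1}⌋ (starting m₀ = 0, d₀ = 1), with convergents p_k = a_k·p_{k-1} + p_{k-2}, q_k = a_k·q_{k-1} + q_{k-2} (p₋₁ = 1, q₋₁ = 0):
  k = 0: a₀ = 9; p₀/q₀ = 9/1; p₀² − 82·q₀² = 81 − 82 = -1.
  k = 1: m = 9, d = 1, a = ⌊(9 + 9)/1⌋ = 18; p/q = (18·9 + 1)/(18·1 + 0) = 163/18; p² − 82·q² = 26569 − 26568 = 1.
  The first convergent with p² − 82·q² = 1 gives the fundamental solution (x₁, y₁) = (163, 18).
Step 2: Apply the recurrence (x_{n+1}, y_{n+1}) = (x₁x_n + 82y₁y_n, x₁y_n + y₁x_n) repeatedly.
  From (x_1, y_1) = (163, 18): x_2 = 163·163 + 82·18·18 = 53137; y_2 = 163·18 + 18·163 = 5868.
  From (x_2, y_2) = (53137, 5868): x_3 = 163·53137 + 82·18·5868 = 17322499; y_3 = 163·5868 + 18·53137 = 1912950.
  From (x_3, y_3) = (17322499, 1912950): x_4 = 163·17322499 + 82·18·1912950 = 5647081537; y_4 = 163·1912950 + 18·17322499 = 623615832.
Step 3: Verify x_4² - 82·y_4² = 31889529885526282369 - 31889529885526282368 = 1 (should be 1). ✓

(x_1, y_1) = (163, 18); (x_4, y_4) = (5647081537, 623615832).


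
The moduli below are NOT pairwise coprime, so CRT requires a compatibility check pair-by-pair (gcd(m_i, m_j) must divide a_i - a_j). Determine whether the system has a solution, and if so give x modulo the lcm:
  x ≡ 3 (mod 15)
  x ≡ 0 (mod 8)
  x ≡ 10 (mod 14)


Moduli 15, 8, 14 are not pairwise coprime, so CRT works modulo lcm(m_i) when all pairwise compatibility conditions hold.
Pairwise compatibility: gcd(m_i, m_j) must divide a_i - a_j for every pair.
Merge one congruence at a time:
  Start: x ≡ 3 (mod 15).
  Combine with x ≡ 0 (mod 8): gcd(15, 8) = 1; 0 - 3 = -3, which IS divisible by 1, so compatible.
    Write x = 3 + 15·t and substitute into x ≡ 0 (mod 8): 15·t ≡ 0 − 3 = -3 (mod 8).
    Reduce coefficients mod 8: 7·t ≡ 5 (mod 8).
    The inverse of 7 mod 8 is 7 (since 7·7 = 49 = 6·8 + 1), so t ≡ 7·5 = 35 ≡ 3 (mod 8).
    Then x = 3 + 15·3 = 48, valid modulo lcm(15, 8) = 120: x ≡ 48 (mod 120).
  Combine with x ≡ 10 (mod 14): gcd(120, 14) = 2; 10 - 48 = -38, which IS divisible by 2, so compatible.
    Write x = 48 + 120·t and substitute into x ≡ 10 (mod 14): 120·t ≡ 10 − 48 = -38 (mod 14).
    Divide the congruence (and modulus) by g = 2: 60·t ≡ -19 (mod 7).
    Reduce coefficients mod 7: 4·t ≡ 2 (mod 7).
    The inverse of 4 mod 7 is 2 (since 4·2 = 8 = 1·7 + 1), so t ≡ 2·2 = 4 ≡ 4 (mod 7).
    Then x = 48 + 120·4 = 528, valid modulo lcm(120, 14) = 840: x ≡ 528 (mod 840).
Verify: 528 mod 15 = 3, 528 mod 8 = 0, 528 mod 14 = 10.

x ≡ 528 (mod 840).


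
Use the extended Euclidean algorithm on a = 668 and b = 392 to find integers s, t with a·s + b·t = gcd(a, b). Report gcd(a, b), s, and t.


Euclidean algorithm on (668, 392) — divide until remainder is 0:
  668 = 1 · 392 + 276
  392 = 1 · 276 + 116
  276 = 2 · 116 + 44
  116 = 2 · 44 + 28
  44 = 1 · 28 + 16
  28 = 1 · 16 + 12
  16 = 1 · 12 + 4
  12 = 3 · 4 + 0
gcd(668, 392) = 4.
Track Bezout coefficients alongside the remainders: start with r₀ = 668 = a·1 + b·0 (s = 1, t = 0) and r₁ = 392 = a·0 + b·1 (s = 0, t = 1); each new remainder r_{k+1} = r_{k-1} − q_k·r_k inherits s_{k+1} = s_{k-1} − q_k·s_k, t_{k+1} = t_{k-1} − q_k·t_k, so r_k = a·s_k + b·t_k at every step:
  q = 1: r = 276, s = 1 − 1·0 = 1, t = 0 − 1·1 = -1  (check: 668·1 + 392·(-1) = 276)
  q = 1: r = 116, s = 0 − 1·1 = -1, t = 1 − 1·(-1) = 2  (check: 668·(-1) + 392·2 = 116)
  q = 2: r = 44, s = 1 − 2·(-1) = 3, t = -1 − 2·2 = -5  (check: 668·3 + 392·(-5) = 44)
  q = 2: r = 28, s = -1 − 2·3 = -7, t = 2 − 2·(-5) = 12  (check: 668·(-7) + 392·12 = 28)
  q = 1: r = 16, s = 3 − 1·(-7) = 10, t = -5 − 1·12 = -17  (check: 668·10 + 392·(-17) = 16)
  q = 1: r = 12, s = -7 − 1·10 = -17, t = 12 − 1·(-17) = 29  (check: 668·(-17) + 392·29 = 12)
  q = 1: r = 4, s = 10 − 1·(-17) = 27, t = -17 − 1·29 = -46  (check: 668·27 + 392·(-46) = 4)
The row with r = 4 (the gcd) gives the Bezout coefficients s = 27, t = -46.
Result: 668 · (27) + 392 · (-46) = 4.

gcd(668, 392) = 4; s = 27, t = -46 (check: 668·27 + 392·(-46) = 4).
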